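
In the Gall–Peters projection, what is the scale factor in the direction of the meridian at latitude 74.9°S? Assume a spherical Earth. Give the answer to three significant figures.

The Gall–Peters projection is cylindrical equal-area with φ₀ = 45°. A cylindrical equal-area projection with standard parallel φ₀ has meridian scale h = cos φ / cos φ₀ and parallel scale k = cos φ₀ / cos φ (so areas are preserved, h·k = 1).
h = cos 74.9° / cos 45° = 0.2605/0.7071 = 0.3684.

0.368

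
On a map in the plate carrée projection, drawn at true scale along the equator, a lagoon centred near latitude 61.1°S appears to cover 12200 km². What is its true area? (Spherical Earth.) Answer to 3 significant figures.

5900 km²

Plate carrée maps x = Rλ, y = Rφ. The meridian scale is h = 1 and the parallel scale is k = 1/cos φ = sec φ.
Areal scale = h·k = 1 × sec φ; at 61.1°, h = 1.000, k = 2.069, so h·k = 2.069.
True area = apparent / (areal scale) = 12200 / 2.069 ≈ 5900 km².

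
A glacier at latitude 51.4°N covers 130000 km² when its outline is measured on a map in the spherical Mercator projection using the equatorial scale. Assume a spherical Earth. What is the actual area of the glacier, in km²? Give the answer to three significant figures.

For Mercator, h = k = sec φ (a conformal cylindrical projection has a single point scale, 1/cos φ).
Areal scale = k² = sec²φ = 1/cos²(51.4°) = 1/0.6239² = 2.569.
True area = apparent / (areal scale) = 130000 / 2.569 ≈ 50600 km².

50600 km²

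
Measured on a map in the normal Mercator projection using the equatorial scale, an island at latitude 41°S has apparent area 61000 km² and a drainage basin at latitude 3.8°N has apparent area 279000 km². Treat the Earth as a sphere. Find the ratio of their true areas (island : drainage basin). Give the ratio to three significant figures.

Mercator's areal exaggeration is sec²φ; hence true area = (apparent area) · cos²φ.
True area of island: 61000 × cos²(41°) = 61000 × 0.5696 = 34740 km².
True area of drainage basin: 279000 × cos²(3.8°) = 279000 × 0.9956 = 277800 km².
Ratio = 34740 / 277800 ≈ 0.125.

0.125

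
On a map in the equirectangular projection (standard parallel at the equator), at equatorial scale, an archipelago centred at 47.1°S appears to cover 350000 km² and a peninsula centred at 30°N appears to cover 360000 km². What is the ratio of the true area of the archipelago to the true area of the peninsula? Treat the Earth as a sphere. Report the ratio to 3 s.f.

On the plate carrée, areal scale = h·k = 1 × sec φ, so true area = apparent × cos φ.
True area of archipelago: 350000 × cos(47.1°) = 350000 × 0.6807 = 238300 km².
True area of peninsula: 360000 × cos(30°) = 360000 × 0.8660 = 311800 km².
Ratio = 238300 / 311800 ≈ 0.764.

0.764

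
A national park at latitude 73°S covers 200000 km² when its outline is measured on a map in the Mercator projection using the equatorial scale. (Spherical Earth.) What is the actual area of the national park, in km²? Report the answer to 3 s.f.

17100 km²

Mercator is conformal, so the point scale is isotropic: h = k = sec φ = 1/cos φ.
Areal scale = k² = sec²φ = 1/cos²(73°) = 1/0.2924² = 11.70.
True area = apparent / (areal scale) = 200000 / 11.70 ≈ 17100 km².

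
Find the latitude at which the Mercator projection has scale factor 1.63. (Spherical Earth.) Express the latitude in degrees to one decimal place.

Mercator scale is k = sec φ = 1/cos φ.
1/cos φ = 1.63  ⇒  cos φ = 0.6135  ⇒  φ = arccos(0.6135) ≈ 52.2°.

52.2°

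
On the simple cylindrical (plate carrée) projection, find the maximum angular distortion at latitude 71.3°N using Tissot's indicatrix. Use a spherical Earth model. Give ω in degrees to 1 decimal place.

61.9°

Plate carrée maps x = Rλ, y = Rφ. The meridian scale is h = 1 and the parallel scale is k = 1/cos φ = sec φ.
At 71.3°: h = 1.000, k = 3.119; principal scales a = 3.119, b = 1.000.
sin(ω/2) = (a − b)/(a + b) = 2.119/4.119 = 0.5144, so ω = 2 arcsin(0.5144) ≈ 61.9°.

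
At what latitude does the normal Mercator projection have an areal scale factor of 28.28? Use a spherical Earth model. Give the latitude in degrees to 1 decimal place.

79.2°

Mercator areal scale is sec²φ.
sec²φ = 28.28  ⇒  cos²φ = 0.03536  ⇒  cos φ = 0.1880.
φ = arccos(0.1880) ≈ 79.2°.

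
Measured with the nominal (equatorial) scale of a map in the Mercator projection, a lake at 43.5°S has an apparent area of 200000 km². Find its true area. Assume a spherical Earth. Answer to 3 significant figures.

For Mercator, h = k = sec φ (a conformal cylindrical projection has a single point scale, 1/cos φ).
Areal scale = k² = sec²φ = 1/cos²(43.5°) = 1/0.7254² = 1.901.
True area = apparent / (areal scale) = 200000 / 1.901 ≈ 105000 km².

105000 km²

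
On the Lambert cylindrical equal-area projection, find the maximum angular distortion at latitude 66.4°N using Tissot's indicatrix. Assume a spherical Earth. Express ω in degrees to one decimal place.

92.7°

The Lambert cylindrical equal-area projection is the cylindrical equal-area projection with its standard parallel at the equator (φ₀ = 0). For cylindrical equal-area with standard parallel φ₀, h = cos φ / cos φ₀ and k = cos φ₀ / cos φ, so h·k = 1.
At 66.4°: h = 0.4003, k = 2.498; principal scales a = 2.498, b = 0.4003.
sin(ω/2) = (a − b)/(a + b) = 2.097/2.898 = 0.7237, so ω = 2 arcsin(0.7237) ≈ 92.7°.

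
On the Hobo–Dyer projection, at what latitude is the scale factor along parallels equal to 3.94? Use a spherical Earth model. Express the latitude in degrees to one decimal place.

Hobo–Dyer is a cylindrical equal-area projection with standard parallels at ±37.5°. For cylindrical equal-area with standard parallel φ₀, h = cos φ / cos φ₀ and k = cos φ₀ / cos φ, so h·k = 1.
k = cos φ₀ / cos φ = 3.94  ⇒  cos φ = cos 37.5° / 3.94 = 0.2014.
φ = arccos(0.2014) ≈ 78.4°.

78.4°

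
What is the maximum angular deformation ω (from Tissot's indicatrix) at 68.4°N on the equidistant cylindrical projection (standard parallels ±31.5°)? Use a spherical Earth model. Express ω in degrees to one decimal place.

With standard parallel φ₀ = 31.5°, the equirectangular projection gives x = Rλ cos φ₀, y = Rφ, so h = 1 and k = cos 31.5° / cos φ.
At 68.4°: h = 1.000, k = 2.316; principal scales a = 2.316, b = 1.000.
sin(ω/2) = (a − b)/(a + b) = 1.316/3.316 = 0.3969, so ω = 2 arcsin(0.3969) ≈ 46.8°.

46.8°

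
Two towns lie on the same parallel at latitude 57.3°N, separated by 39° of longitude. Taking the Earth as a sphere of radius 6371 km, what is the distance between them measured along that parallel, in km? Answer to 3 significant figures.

Arc length along a parallel = R cos φ · Δλ (with Δλ in radians).
= 6371 × cos 57.3° × (39° × π/180) = 6371 × 0.5402 × 0.6807 ≈ 2340 km.

2340 km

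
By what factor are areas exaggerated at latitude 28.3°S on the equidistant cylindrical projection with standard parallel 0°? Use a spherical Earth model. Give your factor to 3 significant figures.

In the plate carrée (x = Rλ, y = Rφ), meridians are true-scale (h = 1) and parallels are stretched by k = sec φ.
Areal scale = h·k = 1 × sec φ; at 28.3°, h = 1.000, k = 1.136, so h·k = 1.136.

1.14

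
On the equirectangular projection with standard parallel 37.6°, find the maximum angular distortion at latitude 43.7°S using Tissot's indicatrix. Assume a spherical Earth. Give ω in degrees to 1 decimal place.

With standard parallel φ₀ = 37.6°, the equirectangular projection gives x = Rλ cos φ₀, y = Rφ, so h = 1 and k = cos 37.6° / cos φ.
At 43.7°: h = 1.000, k = 1.096; principal scales a = 1.096, b = 1.000.
sin(ω/2) = (a − b)/(a + b) = 0.09589/2.096 = 0.04575, so ω = 2 arcsin(0.04575) ≈ 5.2°.

5.2°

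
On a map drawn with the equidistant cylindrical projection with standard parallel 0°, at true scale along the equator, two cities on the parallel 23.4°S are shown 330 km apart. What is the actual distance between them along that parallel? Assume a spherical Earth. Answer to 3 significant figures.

Plate carrée maps x = Rλ, y = Rφ. The meridian scale is h = 1 and the parallel scale is k = 1/cos φ = sec φ.
Along the parallel at 23.4°, map distances are exaggerated by k = sec 23.4° = 1.090.
True distance = 330 / 1.090 = 330 × cos 23.4° ≈ 303 km.

303 km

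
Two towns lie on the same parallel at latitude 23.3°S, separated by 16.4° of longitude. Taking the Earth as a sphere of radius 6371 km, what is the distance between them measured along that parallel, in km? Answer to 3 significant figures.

Arc length along a parallel = R cos φ · Δλ (with Δλ in radians).
= 6371 × cos 23.3° × (16.4° × π/180) = 6371 × 0.9184 × 0.2862 ≈ 1670 km.

1670 km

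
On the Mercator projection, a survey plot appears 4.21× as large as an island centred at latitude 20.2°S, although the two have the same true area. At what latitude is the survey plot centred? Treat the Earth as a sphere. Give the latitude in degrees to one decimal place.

62.8°

On Mercator, (apparent₁)/(apparent₂) = sec²φ₁ / sec²φ₂ when true areas are equal.
cos²φ₂ / cos²φ₁ = 4.21  ⇒  cos φ₁ = cos 20.2° / √4.21 = 0.9385/2.052 = 0.4574.
φ₁ = arccos(0.4574) ≈ 62.8°.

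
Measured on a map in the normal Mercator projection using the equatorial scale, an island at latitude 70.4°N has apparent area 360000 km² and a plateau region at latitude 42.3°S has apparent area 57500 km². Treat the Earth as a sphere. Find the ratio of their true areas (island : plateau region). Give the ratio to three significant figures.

On Mercator the areal scale is sec²φ, so true area = apparent × cos²φ.
True area of island: 360000 × cos²(70.4°) = 360000 × 0.1125 = 40510 km².
True area of plateau region: 57500 × cos²(42.3°) = 57500 × 0.5471 = 31460 km².
Ratio = 40510 / 31460 ≈ 1.29.

1.29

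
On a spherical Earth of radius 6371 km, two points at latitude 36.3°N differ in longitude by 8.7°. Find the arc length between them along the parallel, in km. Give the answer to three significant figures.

Arc length along a parallel = R cos φ · Δλ (with Δλ in radians).
= 6371 × cos 36.3° × (8.7° × π/180) = 6371 × 0.8059 × 0.1518 ≈ 780 km.

780 km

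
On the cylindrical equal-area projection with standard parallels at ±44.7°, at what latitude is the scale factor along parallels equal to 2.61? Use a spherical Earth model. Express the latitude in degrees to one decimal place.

74.2°

A cylindrical equal-area projection with standard parallel φ₀ has meridian scale h = cos φ / cos φ₀ and parallel scale k = cos φ₀ / cos φ (so areas are preserved, h·k = 1).
k = cos φ₀ / cos φ = 2.61  ⇒  cos φ = cos 44.7° / 2.61 = 0.2723.
φ = arccos(0.2723) ≈ 74.2°.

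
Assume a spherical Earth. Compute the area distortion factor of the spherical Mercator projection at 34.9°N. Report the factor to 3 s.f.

1.49

The Mercator projection is conformal; its linear scale factor is the same in every direction and equals sec φ = 1/cos φ.
Areal scale = k² = sec²φ = 1/cos²(34.9°) = 1/0.8202² = 1.487.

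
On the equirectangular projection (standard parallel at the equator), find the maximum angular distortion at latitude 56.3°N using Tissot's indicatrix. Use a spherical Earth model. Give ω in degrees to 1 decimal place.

33.3°

In the plate carrée (x = Rλ, y = Rφ), meridians are true-scale (h = 1) and parallels are stretched by k = sec φ.
At 56.3°: h = 1.000, k = 1.802; principal scales a = 1.802, b = 1.000.
sin(ω/2) = (a − b)/(a + b) = 0.8023/2.802 = 0.2863, so ω = 2 arcsin(0.2863) ≈ 33.3°.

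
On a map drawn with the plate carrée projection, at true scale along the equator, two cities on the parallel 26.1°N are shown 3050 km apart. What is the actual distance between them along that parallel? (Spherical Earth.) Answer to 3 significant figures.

2740 km

In the plate carrée (x = Rλ, y = Rφ), meridians are true-scale (h = 1) and parallels are stretched by k = sec φ.
Along the parallel at 26.1°, map distances are exaggerated by k = sec 26.1° = 1.114.
True distance = 3050 / 1.114 = 3050 × cos 26.1° ≈ 2740 km.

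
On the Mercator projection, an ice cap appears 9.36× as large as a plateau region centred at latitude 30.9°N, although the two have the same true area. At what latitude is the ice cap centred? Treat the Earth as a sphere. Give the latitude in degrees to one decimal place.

Mercator areal scale is sec²φ, so apparent-area ratio = sec²φ₁ / sec²φ₂ = cos²φ₂ / cos²φ₁.
cos²φ₂ / cos²φ₁ = 9.36  ⇒  cos φ₁ = cos 30.9° / √9.36 = 0.8581/3.059 = 0.2805.
φ₁ = arccos(0.2805) ≈ 73.7°.

73.7°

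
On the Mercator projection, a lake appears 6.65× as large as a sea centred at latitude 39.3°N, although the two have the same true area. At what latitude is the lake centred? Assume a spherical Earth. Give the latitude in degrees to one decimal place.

72.5°

On Mercator, (apparent₁)/(apparent₂) = sec²φ₁ / sec²φ₂ when true areas are equal.
cos²φ₂ / cos²φ₁ = 6.65  ⇒  cos φ₁ = cos 39.3° / √6.65 = 0.7738/2.579 = 0.3001.
φ₁ = arccos(0.3001) ≈ 72.5°.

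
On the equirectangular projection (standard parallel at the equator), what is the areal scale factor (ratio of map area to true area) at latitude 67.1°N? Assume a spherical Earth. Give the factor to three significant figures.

2.57

In the plate carrée (x = Rλ, y = Rφ), meridians are true-scale (h = 1) and parallels are stretched by k = sec φ.
Areal scale = h·k = 1 × sec φ; at 67.1°, h = 1.000, k = 2.570, so h·k = 2.570.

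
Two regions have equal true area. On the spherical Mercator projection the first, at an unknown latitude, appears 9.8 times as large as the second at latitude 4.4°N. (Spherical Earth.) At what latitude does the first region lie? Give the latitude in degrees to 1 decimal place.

Mercator areal scale is sec²φ, so apparent-area ratio = sec²φ₁ / sec²φ₂ = cos²φ₂ / cos²φ₁.
cos²φ₂ / cos²φ₁ = 9.8  ⇒  cos φ₁ = cos 4.4° / √9.8 = 0.9971/3.130 = 0.3185.
φ₁ = arccos(0.3185) ≈ 71.4°.

71.4°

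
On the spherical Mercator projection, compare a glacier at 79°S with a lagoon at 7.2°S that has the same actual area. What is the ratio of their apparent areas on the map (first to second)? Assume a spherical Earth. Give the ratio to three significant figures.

Mercator areal scale is sec²φ.
At 79°: sec²(79°) = 1/0.1908² = 27.47.
At 7.2°: sec²(7.2°) = 1/0.9921² = 1.016.
Ratio = 27.47/1.016 = cos²(7.2°)/cos²(79°) ≈ 27.0.

27.0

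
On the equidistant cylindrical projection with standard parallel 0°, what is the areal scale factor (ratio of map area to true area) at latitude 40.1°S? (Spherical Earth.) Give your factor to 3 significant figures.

1.31

Plate carrée maps x = Rλ, y = Rφ. The meridian scale is h = 1 and the parallel scale is k = 1/cos φ = sec φ.
Areal scale = h·k = 1 × sec φ; at 40.1°, h = 1.000, k = 1.307, so h·k = 1.307.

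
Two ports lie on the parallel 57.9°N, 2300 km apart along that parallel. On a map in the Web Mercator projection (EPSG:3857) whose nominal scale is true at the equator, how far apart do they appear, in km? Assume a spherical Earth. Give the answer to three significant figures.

For Mercator, h = k = sec φ (a conformal cylindrical projection has a single point scale, 1/cos φ).
Along the parallel, k = sec 57.9° = 1/0.5314 = 1.882.
Map distance = 2300 × 1.882 ≈ 4330 km.

4330 km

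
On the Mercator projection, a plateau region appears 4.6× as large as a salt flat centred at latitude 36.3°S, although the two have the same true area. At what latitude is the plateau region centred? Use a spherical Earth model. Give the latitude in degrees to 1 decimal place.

For equal true areas on Mercator, apparent areas scale as sec²φ, so the ratio is cos²φ₂ / cos²φ₁.
cos²φ₂ / cos²φ₁ = 4.6  ⇒  cos φ₁ = cos 36.3° / √4.6 = 0.8059/2.145 = 0.3758.
φ₁ = arccos(0.3758) ≈ 67.9°.

67.9°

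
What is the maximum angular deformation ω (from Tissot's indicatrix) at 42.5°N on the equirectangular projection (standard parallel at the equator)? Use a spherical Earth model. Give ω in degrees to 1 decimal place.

17.4°

Plate carrée maps x = Rλ, y = Rφ. The meridian scale is h = 1 and the parallel scale is k = 1/cos φ = sec φ.
At 42.5°: h = 1.000, k = 1.356; principal scales a = 1.356, b = 1.000.
sin(ω/2) = (a − b)/(a + b) = 0.3563/2.356 = 0.1512, so ω = 2 arcsin(0.1512) ≈ 17.4°.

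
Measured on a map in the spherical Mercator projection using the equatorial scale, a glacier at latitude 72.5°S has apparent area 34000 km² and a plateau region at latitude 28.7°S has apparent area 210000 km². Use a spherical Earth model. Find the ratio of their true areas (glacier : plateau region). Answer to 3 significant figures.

0.0190

Mercator's areal exaggeration is sec²φ; hence true area = (apparent area) · cos²φ.
True area of glacier: 34000 × cos²(72.5°) = 34000 × 0.09042 = 3074 km².
True area of plateau region: 210000 × cos²(28.7°) = 210000 × 0.7694 = 161600 km².
Ratio = 3074 / 161600 ≈ 0.0190.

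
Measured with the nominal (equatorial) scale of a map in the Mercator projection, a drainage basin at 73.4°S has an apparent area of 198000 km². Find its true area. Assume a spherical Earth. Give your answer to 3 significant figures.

16200 km²

The Mercator projection is conformal; its linear scale factor is the same in every direction and equals sec φ = 1/cos φ.
Areal scale = k² = sec²φ = 1/cos²(73.4°) = 1/0.2857² = 12.25.
True area = apparent / (areal scale) = 198000 / 12.25 ≈ 16200 km².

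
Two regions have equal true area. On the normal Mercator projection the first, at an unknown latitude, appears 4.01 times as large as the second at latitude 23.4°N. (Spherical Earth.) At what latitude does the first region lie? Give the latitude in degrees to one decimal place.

For equal true areas on Mercator, apparent areas scale as sec²φ, so the ratio is cos²φ₂ / cos²φ₁.
cos²φ₂ / cos²φ₁ = 4.01  ⇒  cos φ₁ = cos 23.4° / √4.01 = 0.9178/2.002 = 0.4583.
φ₁ = arccos(0.4583) ≈ 62.7°.

62.7°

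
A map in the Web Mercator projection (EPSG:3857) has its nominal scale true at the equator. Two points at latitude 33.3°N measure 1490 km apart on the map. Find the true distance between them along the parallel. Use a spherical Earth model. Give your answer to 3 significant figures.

For Mercator, h = k = sec φ (a conformal cylindrical projection has a single point scale, 1/cos φ).
Along the parallel at 33.3°, map distances are exaggerated by k = sec 33.3° = 1.196.
True distance = 1490 / 1.196 = 1490 × cos 33.3° ≈ 1250 km.

1250 km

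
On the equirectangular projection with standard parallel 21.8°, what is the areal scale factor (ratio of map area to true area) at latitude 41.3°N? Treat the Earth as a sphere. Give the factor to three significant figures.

With standard parallel φ₀ = 21.8°, the equirectangular projection gives x = Rλ cos φ₀, y = Rφ, so h = 1 and k = cos 21.8° / cos φ.
Areal scale = h·k = 1 × cos φ₀ / cos φ; at 41.3°, h = 1.000, k = 1.236, so h·k = 1.236.

1.24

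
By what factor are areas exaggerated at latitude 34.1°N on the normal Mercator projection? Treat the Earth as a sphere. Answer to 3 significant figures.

1.46

For Mercator, h = k = sec φ (a conformal cylindrical projection has a single point scale, 1/cos φ).
Areal scale = k² = sec²φ = 1/cos²(34.1°) = 1/0.8281² = 1.458.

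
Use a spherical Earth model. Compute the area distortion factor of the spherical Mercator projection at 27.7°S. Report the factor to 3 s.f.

1.28

For Mercator, h = k = sec φ (a conformal cylindrical projection has a single point scale, 1/cos φ).
Areal scale = k² = sec²φ = 1/cos²(27.7°) = 1/0.8854² = 1.276.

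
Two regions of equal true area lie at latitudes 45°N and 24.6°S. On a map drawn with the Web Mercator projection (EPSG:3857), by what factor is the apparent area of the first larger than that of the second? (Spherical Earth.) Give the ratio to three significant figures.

1.65

On Mercator, area is exaggerated by sec²φ = 1/cos²φ.
At 45°: sec²(45°) = 1/0.7071² = 2.000.
At 24.6°: sec²(24.6°) = 1/0.9092² = 1.210.
Ratio = 2.000/1.210 = cos²(24.6°)/cos²(45°) ≈ 1.65.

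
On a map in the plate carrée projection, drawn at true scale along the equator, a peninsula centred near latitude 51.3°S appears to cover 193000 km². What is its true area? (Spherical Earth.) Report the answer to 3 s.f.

121000 km²

In the plate carrée (x = Rλ, y = Rφ), meridians are true-scale (h = 1) and parallels are stretched by k = sec φ.
Areal scale = h·k = 1 × sec φ; at 51.3°, h = 1.000, k = 1.599, so h·k = 1.599.
True area = apparent / (areal scale) = 193000 / 1.599 ≈ 121000 km².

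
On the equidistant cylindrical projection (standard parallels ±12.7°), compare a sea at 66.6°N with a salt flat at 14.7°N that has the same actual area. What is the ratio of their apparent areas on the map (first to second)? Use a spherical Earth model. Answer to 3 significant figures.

2.44

The equidistant cylindrical projection with φ₀ = 12.7° has h = 1 (meridians true) and k = cos φ₀ / cos φ along parallels.
Areal scale at 66.6°: h·k = 1.000 × 2.456 = 2.456.
Areal scale at 14.7°: h·k = 1.000 × 1.009 = 1.009.
Ratio = 2.456/1.009 ≈ 2.44.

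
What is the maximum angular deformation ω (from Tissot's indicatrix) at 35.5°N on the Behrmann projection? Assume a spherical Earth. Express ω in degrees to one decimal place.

7.1°

Behrmann is a cylindrical equal-area projection with standard parallels at ±30°. A cylindrical equal-area projection with standard parallel φ₀ has meridian scale h = cos φ / cos φ₀ and parallel scale k = cos φ₀ / cos φ (so areas are preserved, h·k = 1).
At 35.5°: h = 0.9401, k = 1.064; principal scales a = 1.064, b = 0.9401.
sin(ω/2) = (a − b)/(a + b) = 0.1237/2.004 = 0.06173, so ω = 2 arcsin(0.06173) ≈ 7.1°.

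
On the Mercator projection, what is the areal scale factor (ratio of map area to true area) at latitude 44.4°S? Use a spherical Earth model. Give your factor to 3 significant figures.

1.96

The Mercator projection is conformal; its linear scale factor is the same in every direction and equals sec φ = 1/cos φ.
Areal scale = k² = sec²φ = 1/cos²(44.4°) = 1/0.7145² = 1.959.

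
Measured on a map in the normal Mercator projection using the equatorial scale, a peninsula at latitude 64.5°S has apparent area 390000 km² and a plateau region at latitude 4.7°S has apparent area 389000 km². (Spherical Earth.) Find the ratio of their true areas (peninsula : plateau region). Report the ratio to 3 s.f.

On Mercator the areal scale is sec²φ, so true area = apparent × cos²φ.
True area of peninsula: 390000 × cos²(64.5°) = 390000 × 0.1853 = 72280 km².
True area of plateau region: 389000 × cos²(4.7°) = 389000 × 0.9933 = 386400 km².
Ratio = 72280 / 386400 ≈ 0.187.

0.187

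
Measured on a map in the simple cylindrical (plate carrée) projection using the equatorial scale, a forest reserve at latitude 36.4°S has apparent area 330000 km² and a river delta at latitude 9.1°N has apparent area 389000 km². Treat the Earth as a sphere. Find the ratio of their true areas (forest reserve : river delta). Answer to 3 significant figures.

0.692

Plate carrée has h = 1 and k = sec φ, giving areal scale sec φ; true area = (apparent area) · cos φ.
True area of forest reserve: 330000 × cos(36.4°) = 330000 × 0.8049 = 265600 km².
True area of river delta: 389000 × cos(9.1°) = 389000 × 0.9874 = 384100 km².
Ratio = 265600 / 384100 ≈ 0.692.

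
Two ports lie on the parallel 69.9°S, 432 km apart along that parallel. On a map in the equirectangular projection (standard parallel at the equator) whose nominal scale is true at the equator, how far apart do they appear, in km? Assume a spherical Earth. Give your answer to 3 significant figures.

1260 km

For the equirectangular projection with φ₀ = 0 (plate carrée), h = 1 along meridians and k = sec φ along parallels.
Along the parallel, k = sec 69.9° = 1/0.3437 = 2.910.
Map distance = 432 × 2.910 ≈ 1260 km.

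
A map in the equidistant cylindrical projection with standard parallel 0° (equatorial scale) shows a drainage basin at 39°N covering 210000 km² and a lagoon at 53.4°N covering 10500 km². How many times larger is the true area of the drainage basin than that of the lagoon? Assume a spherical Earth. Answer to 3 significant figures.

Plate carrée has h = 1 and k = sec φ, giving areal scale sec φ; true area = (apparent area) · cos φ.
True area of drainage basin: 210000 × cos(39°) = 210000 × 0.7771 = 163200 km².
True area of lagoon: 10500 × cos(53.4°) = 10500 × 0.5962 = 6260 km².
Ratio = 163200 / 6260 ≈ 26.1.

26.1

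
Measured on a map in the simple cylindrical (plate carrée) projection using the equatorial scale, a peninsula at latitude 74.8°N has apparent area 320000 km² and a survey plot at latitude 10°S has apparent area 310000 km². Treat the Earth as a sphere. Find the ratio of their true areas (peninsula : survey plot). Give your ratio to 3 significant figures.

0.275

On the plate carrée, areal scale = h·k = 1 × sec φ, so true area = apparent × cos φ.
True area of peninsula: 320000 × cos(74.8°) = 320000 × 0.2622 = 83900 km².
True area of survey plot: 310000 × cos(10°) = 310000 × 0.9848 = 305300 km².
Ratio = 83900 / 305300 ≈ 0.275.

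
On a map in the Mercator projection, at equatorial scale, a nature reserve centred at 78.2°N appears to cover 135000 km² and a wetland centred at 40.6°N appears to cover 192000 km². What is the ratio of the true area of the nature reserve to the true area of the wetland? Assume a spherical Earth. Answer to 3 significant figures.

0.0510

Since Mercator area scale is 1/cos²φ, the true area equals the apparent area multiplied by cos²φ.
True area of nature reserve: 135000 × cos²(78.2°) = 135000 × 0.04182 = 5646 km².
True area of wetland: 192000 × cos²(40.6°) = 192000 × 0.5765 = 110700 km².
Ratio = 5646 / 110700 ≈ 0.0510.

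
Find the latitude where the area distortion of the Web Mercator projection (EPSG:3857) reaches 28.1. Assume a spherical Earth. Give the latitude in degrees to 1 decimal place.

Mercator areal scale is sec²φ.
sec²φ = 28.1  ⇒  cos²φ = 0.03559  ⇒  cos φ = 0.1886.
φ = arccos(0.1886) ≈ 79.1°.

79.1°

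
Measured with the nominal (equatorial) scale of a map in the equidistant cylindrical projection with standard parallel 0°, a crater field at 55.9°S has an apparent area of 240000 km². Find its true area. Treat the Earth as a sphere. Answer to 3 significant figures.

135000 km²

In the plate carrée (x = Rλ, y = Rφ), meridians are true-scale (h = 1) and parallels are stretched by k = sec φ.
Areal scale = h·k = 1 × sec φ; at 55.9°, h = 1.000, k = 1.784, so h·k = 1.784.
True area = apparent / (areal scale) = 240000 / 1.784 ≈ 135000 km².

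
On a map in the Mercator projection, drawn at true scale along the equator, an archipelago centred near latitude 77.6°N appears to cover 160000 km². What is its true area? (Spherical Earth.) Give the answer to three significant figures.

7380 km²

For Mercator, h = k = sec φ (a conformal cylindrical projection has a single point scale, 1/cos φ).
Areal scale = k² = sec²φ = 1/cos²(77.6°) = 1/0.2147² = 21.69.
True area = apparent / (areal scale) = 160000 / 21.69 ≈ 7380 km².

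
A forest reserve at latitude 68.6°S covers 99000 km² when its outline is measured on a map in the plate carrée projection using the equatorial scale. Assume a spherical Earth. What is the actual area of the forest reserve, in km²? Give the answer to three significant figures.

In the plate carrée (x = Rλ, y = Rφ), meridians are true-scale (h = 1) and parallels are stretched by k = sec φ.
Areal scale = h·k = 1 × sec φ; at 68.6°, h = 1.000, k = 2.741, so h·k = 2.741.
True area = apparent / (areal scale) = 99000 / 2.741 ≈ 36100 km².

36100 km²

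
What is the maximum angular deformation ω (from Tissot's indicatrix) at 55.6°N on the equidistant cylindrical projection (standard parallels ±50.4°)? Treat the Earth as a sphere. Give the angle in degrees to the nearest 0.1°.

With standard parallel φ₀ = 50.4°, the equirectangular projection gives x = Rλ cos φ₀, y = Rφ, so h = 1 and k = cos 50.4° / cos φ.
At 55.6°: h = 1.000, k = 1.128; principal scales a = 1.128, b = 1.000.
sin(ω/2) = (a − b)/(a + b) = 0.1282/2.128 = 0.06026, so ω = 2 arcsin(0.06026) ≈ 6.9°.

6.9°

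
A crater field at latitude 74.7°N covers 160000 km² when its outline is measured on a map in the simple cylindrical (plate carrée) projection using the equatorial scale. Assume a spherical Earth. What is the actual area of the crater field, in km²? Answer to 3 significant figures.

In the plate carrée (x = Rλ, y = Rφ), meridians are true-scale (h = 1) and parallels are stretched by k = sec φ.
Areal scale = h·k = 1 × sec φ; at 74.7°, h = 1.000, k = 3.790, so h·k = 3.790.
True area = apparent / (areal scale) = 160000 / 3.790 ≈ 42200 km².

42200 km²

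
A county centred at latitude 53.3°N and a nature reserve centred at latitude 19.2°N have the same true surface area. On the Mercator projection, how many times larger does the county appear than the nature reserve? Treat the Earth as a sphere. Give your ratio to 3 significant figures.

On Mercator, area is exaggerated by sec²φ = 1/cos²φ.
At 53.3°: sec²(53.3°) = 1/0.5976² = 2.800.
At 19.2°: sec²(19.2°) = 1/0.9444² = 1.121.
Ratio = 2.800/1.121 = cos²(19.2°)/cos²(53.3°) ≈ 2.50.

2.50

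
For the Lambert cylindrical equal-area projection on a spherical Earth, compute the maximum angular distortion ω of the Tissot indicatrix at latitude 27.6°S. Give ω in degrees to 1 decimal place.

The Lambert cylindrical equal-area projection is the cylindrical equal-area projection with its standard parallel at the equator (φ₀ = 0). A cylindrical equal-area projection with standard parallel φ₀ has meridian scale h = cos φ / cos φ₀ and parallel scale k = cos φ₀ / cos φ (so areas are preserved, h·k = 1).
At 27.6°: h = 0.8862, k = 1.128; principal scales a = 1.128, b = 0.8862.
sin(ω/2) = (a − b)/(a + b) = 0.2422/2.015 = 0.1202, so ω = 2 arcsin(0.1202) ≈ 13.8°.

13.8°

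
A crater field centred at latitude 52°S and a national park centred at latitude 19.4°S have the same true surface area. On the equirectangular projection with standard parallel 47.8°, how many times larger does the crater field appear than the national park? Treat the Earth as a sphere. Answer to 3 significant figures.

1.53

In the equirectangular projection with standard parallel φ₀ = 47.8° (x = Rλ cos φ₀, y = Rφ), meridians are true-scale (h = 1) and the parallel scale is k = cos φ₀ / cos φ.
Areal scale at 52°: h·k = 1.000 × 1.091 = 1.091.
Areal scale at 19.4°: h·k = 1.000 × 0.7122 = 0.7122.
Ratio = 1.091/0.7122 ≈ 1.53.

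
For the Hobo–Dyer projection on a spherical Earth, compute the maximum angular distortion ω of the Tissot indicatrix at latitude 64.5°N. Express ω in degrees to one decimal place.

Hobo–Dyer is a cylindrical equal-area projection with standard parallels at ±37.5°. For cylindrical equal-area with standard parallel φ₀, h = cos φ / cos φ₀ and k = cos φ₀ / cos φ, so h·k = 1.
At 64.5°: h = 0.5426, k = 1.843; principal scales a = 1.843, b = 0.5426.
sin(ω/2) = (a − b)/(a + b) = 1.300/2.385 = 0.5450, so ω = 2 arcsin(0.5450) ≈ 66.1°.

66.1°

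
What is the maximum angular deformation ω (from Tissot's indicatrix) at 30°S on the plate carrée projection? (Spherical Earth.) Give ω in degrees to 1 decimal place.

8.2°

Plate carrée maps x = Rλ, y = Rφ. The meridian scale is h = 1 and the parallel scale is k = 1/cos φ = sec φ.
At 30°: h = 1.000, k = 1.155; principal scales a = 1.155, b = 1.000.
sin(ω/2) = (a − b)/(a + b) = 0.1547/2.155 = 0.07180, so ω = 2 arcsin(0.07180) ≈ 8.2°.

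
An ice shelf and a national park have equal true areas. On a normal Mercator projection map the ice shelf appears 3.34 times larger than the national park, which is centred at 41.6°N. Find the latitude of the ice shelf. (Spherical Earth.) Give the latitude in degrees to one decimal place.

Mercator areal scale is sec²φ, so apparent-area ratio = sec²φ₁ / sec²φ₂ = cos²φ₂ / cos²φ₁.
cos²φ₂ / cos²φ₁ = 3.34  ⇒  cos φ₁ = cos 41.6° / √3.34 = 0.7478/1.828 = 0.4092.
φ₁ = arccos(0.4092) ≈ 65.8°.

65.8°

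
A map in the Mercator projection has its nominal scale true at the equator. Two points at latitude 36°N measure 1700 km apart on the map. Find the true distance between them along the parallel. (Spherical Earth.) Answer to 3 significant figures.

1380 km

Mercator is conformal, so the point scale is isotropic: h = k = sec φ = 1/cos φ.
Along the parallel at 36°, map distances are exaggerated by k = sec 36° = 1.236.
True distance = 1700 / 1.236 = 1700 × cos 36° ≈ 1380 km.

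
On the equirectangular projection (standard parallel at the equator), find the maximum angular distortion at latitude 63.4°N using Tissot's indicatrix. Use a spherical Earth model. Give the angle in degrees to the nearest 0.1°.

In the plate carrée (x = Rλ, y = Rφ), meridians are true-scale (h = 1) and parallels are stretched by k = sec φ.
At 63.4°: h = 1.000, k = 2.233; principal scales a = 2.233, b = 1.000.
sin(ω/2) = (a − b)/(a + b) = 1.233/3.233 = 0.3814, so ω = 2 arcsin(0.3814) ≈ 44.8°.

44.8°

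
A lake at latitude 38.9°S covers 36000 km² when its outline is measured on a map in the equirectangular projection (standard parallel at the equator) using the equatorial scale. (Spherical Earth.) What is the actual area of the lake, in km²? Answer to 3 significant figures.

28000 km²

For the equirectangular projection with φ₀ = 0 (plate carrée), h = 1 along meridians and k = sec φ along parallels.
Areal scale = h·k = 1 × sec φ; at 38.9°, h = 1.000, k = 1.285, so h·k = 1.285.
True area = apparent / (areal scale) = 36000 / 1.285 ≈ 28000 km².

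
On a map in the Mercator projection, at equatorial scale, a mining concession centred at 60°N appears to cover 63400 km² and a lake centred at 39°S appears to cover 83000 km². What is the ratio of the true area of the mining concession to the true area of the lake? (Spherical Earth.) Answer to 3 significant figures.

Since Mercator area scale is 1/cos²φ, the true area equals the apparent area multiplied by cos²φ.
True area of mining concession: 63400 × cos²(60°) = 63400 × 0.2500 = 15850 km².
True area of lake: 83000 × cos²(39°) = 83000 × 0.6040 = 50130 km².
Ratio = 15850 / 50130 ≈ 0.316.

0.316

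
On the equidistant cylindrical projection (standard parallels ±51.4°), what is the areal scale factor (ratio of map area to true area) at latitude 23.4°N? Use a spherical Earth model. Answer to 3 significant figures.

With standard parallel φ₀ = 51.4°, the equirectangular projection gives x = Rλ cos φ₀, y = Rφ, so h = 1 and k = cos 51.4° / cos φ.
Areal scale = h·k = 1 × cos φ₀ / cos φ; at 23.4°, h = 1.000, k = 0.6798, so h·k = 0.6798.

0.680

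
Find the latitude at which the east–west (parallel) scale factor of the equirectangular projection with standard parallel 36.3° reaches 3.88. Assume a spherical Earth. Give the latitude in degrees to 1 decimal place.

In the equirectangular projection with standard parallel φ₀ = 36.3° (x = Rλ cos φ₀, y = Rφ), meridians are true-scale (h = 1) and the parallel scale is k = cos φ₀ / cos φ.
k = cos φ₀ / cos φ = 3.88  ⇒  cos φ = cos 36.3° / 3.88 = 0.2077.
φ = arccos(0.2077) ≈ 78.0°.

78.0°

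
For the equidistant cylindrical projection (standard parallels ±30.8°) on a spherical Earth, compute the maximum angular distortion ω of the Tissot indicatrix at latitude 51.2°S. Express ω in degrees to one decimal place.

The equidistant cylindrical projection with φ₀ = 30.8° has h = 1 (meridians true) and k = cos φ₀ / cos φ along parallels.
At 51.2°: h = 1.000, k = 1.371; principal scales a = 1.371, b = 1.000.
sin(ω/2) = (a − b)/(a + b) = 0.3708/2.371 = 0.1564, so ω = 2 arcsin(0.1564) ≈ 18.0°.

18.0°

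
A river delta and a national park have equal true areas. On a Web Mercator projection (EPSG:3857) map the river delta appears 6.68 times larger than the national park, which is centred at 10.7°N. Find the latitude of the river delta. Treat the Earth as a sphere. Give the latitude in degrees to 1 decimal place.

On Mercator, (apparent₁)/(apparent₂) = sec²φ₁ / sec²φ₂ when true areas are equal.
cos²φ₂ / cos²φ₁ = 6.68  ⇒  cos φ₁ = cos 10.7° / √6.68 = 0.9826/2.585 = 0.3802.
φ₁ = arccos(0.3802) ≈ 67.7°.

67.7°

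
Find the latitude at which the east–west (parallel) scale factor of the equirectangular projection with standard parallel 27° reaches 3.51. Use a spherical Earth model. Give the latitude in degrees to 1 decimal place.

In the equirectangular projection with standard parallel φ₀ = 27° (x = Rλ cos φ₀, y = Rφ), meridians are true-scale (h = 1) and the parallel scale is k = cos φ₀ / cos φ.
k = cos φ₀ / cos φ = 3.51  ⇒  cos φ = cos 27° / 3.51 = 0.2538.
φ = arccos(0.2538) ≈ 75.3°.

75.3°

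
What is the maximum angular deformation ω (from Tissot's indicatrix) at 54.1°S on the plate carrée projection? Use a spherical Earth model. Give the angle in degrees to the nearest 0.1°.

30.2°

In the plate carrée (x = Rλ, y = Rφ), meridians are true-scale (h = 1) and parallels are stretched by k = sec φ.
At 54.1°: h = 1.000, k = 1.705; principal scales a = 1.705, b = 1.000.
sin(ω/2) = (a − b)/(a + b) = 0.7054/2.705 = 0.2607, so ω = 2 arcsin(0.2607) ≈ 30.2°.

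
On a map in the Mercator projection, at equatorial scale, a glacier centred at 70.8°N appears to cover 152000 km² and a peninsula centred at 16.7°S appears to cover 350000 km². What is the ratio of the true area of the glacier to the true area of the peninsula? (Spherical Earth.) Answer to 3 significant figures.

0.0512

Since Mercator area scale is 1/cos²φ, the true area equals the apparent area multiplied by cos²φ.
True area of glacier: 152000 × cos²(70.8°) = 152000 × 0.1082 = 16440 km².
True area of peninsula: 350000 × cos²(16.7°) = 350000 × 0.9174 = 321100 km².
Ratio = 16440 / 321100 ≈ 0.0512.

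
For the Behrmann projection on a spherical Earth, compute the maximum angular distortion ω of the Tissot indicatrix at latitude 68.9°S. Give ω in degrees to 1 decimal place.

89.7°

Behrmann is a cylindrical equal-area projection with standard parallels at ±30°. Cylindrical equal-area (φ₀ = 30°): h = cos φ / cos 30° along meridians, k = cos 30° / cos φ along parallels; h·k = 1.
At 68.9°: h = 0.4157, k = 2.406; principal scales a = 2.406, b = 0.4157.
sin(ω/2) = (a − b)/(a + b) = 1.990/2.821 = 0.7053, so ω = 2 arcsin(0.7053) ≈ 89.7°.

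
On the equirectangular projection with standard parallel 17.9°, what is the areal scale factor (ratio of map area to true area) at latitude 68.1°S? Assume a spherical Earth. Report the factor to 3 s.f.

2.55

In the equirectangular projection with standard parallel φ₀ = 17.9° (x = Rλ cos φ₀, y = Rφ), meridians are true-scale (h = 1) and the parallel scale is k = cos φ₀ / cos φ.
Areal scale = h·k = 1 × cos φ₀ / cos φ; at 68.1°, h = 1.000, k = 2.551, so h·k = 2.551.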